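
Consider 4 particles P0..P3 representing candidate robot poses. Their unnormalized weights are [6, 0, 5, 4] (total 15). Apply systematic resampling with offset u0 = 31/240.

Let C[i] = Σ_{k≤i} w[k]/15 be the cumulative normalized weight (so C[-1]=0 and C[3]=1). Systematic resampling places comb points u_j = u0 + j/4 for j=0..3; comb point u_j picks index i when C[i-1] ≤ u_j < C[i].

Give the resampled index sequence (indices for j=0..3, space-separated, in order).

C = [2/5, 2/5, 11/15, 1]
j=0: u_0=31/240 ∈ [0, 2/5) → index 0
j=1: u_1=91/240 ∈ [0, 2/5) → index 0
j=2: u_2=151/240 ∈ [2/5, 11/15) → index 2
j=3: u_3=211/240 ∈ [11/15, 1) → index 3

0 0 2 3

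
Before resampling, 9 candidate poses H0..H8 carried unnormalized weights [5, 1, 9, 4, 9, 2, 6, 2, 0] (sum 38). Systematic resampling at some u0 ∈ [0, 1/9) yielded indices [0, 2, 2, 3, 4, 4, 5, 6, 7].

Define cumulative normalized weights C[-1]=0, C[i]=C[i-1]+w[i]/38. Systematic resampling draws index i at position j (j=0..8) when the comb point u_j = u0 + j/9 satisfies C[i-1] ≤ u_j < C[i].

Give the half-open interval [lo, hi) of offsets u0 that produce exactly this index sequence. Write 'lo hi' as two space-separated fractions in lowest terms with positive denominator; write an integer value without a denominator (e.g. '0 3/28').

C = [5/38, 3/19, 15/38, 1/2, 14/19, 15/19, 18/19, 1, 1]
j=0 picked index 0: u0 ∈ [0, 5/38)
j=1 picked index 2: u0 ∈ [8/171, 97/342)
j=2 picked index 2: u0 ∈ [-11/171, 59/342)
j=3 picked index 3: u0 ∈ [7/114, 1/6)
j=4 picked index 4: u0 ∈ [1/18, 50/171)
j=5 picked index 4: u0 ∈ [-1/18, 31/171)
j=6 picked index 5: u0 ∈ [4/57, 7/57)
j=7 picked index 6: u0 ∈ [2/171, 29/171)
j=8 picked index 7: u0 ∈ [10/171, 1/9)
intersection: [4/57, 1/9)

4/57 1/9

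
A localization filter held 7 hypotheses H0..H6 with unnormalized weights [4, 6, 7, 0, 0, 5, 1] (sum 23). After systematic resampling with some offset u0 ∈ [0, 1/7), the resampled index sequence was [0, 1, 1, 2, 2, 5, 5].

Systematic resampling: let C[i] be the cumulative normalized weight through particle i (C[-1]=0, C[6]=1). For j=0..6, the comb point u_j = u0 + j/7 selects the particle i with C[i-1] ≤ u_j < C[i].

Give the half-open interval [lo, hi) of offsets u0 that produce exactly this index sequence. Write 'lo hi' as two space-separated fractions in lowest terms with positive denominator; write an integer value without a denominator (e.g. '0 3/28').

5/161 16/161

C = [4/23, 10/23, 17/23, 17/23, 17/23, 22/23, 1]
j=0 picked index 0: u0 ∈ [0, 4/23)
j=1 picked index 1: u0 ∈ [5/161, 47/161)
j=2 picked index 1: u0 ∈ [-18/161, 24/161)
j=3 picked index 2: u0 ∈ [1/161, 50/161)
j=4 picked index 2: u0 ∈ [-22/161, 27/161)
j=5 picked index 5: u0 ∈ [4/161, 39/161)
j=6 picked index 5: u0 ∈ [-19/161, 16/161)
intersection: [5/161, 16/161)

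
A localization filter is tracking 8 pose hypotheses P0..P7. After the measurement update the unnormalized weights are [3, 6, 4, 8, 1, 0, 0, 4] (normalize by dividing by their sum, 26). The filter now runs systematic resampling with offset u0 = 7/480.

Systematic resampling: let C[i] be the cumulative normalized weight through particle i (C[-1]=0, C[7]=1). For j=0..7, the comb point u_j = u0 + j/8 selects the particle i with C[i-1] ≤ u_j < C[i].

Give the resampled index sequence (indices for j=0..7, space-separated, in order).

C = [3/26, 9/26, 1/2, 21/26, 11/13, 11/13, 11/13, 1]
j=0: u_0=7/480 ∈ [0, 3/26) → index 0
j=1: u_1=67/480 ∈ [3/26, 9/26) → index 1
j=2: u_2=127/480 ∈ [3/26, 9/26) → index 1
j=3: u_3=187/480 ∈ [9/26, 1/2) → index 2
j=4: u_4=247/480 ∈ [1/2, 21/26) → index 3
j=5: u_5=307/480 ∈ [1/2, 21/26) → index 3
j=6: u_6=367/480 ∈ [1/2, 21/26) → index 3
j=7: u_7=427/480 ∈ [11/13, 1) → index 7

0 1 1 2 3 3 3 7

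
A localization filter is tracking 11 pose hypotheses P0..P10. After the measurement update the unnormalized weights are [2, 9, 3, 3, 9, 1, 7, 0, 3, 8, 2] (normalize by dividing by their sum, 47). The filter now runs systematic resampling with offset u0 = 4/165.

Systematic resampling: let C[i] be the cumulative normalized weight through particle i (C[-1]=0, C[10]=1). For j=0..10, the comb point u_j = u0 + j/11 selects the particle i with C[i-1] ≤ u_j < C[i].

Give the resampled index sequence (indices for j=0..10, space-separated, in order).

C = [2/47, 11/47, 14/47, 17/47, 26/47, 27/47, 34/47, 34/47, 37/47, 45/47, 1]
j=0: u_0=4/165 ∈ [0, 2/47) → index 0
j=1: u_1=19/165 ∈ [2/47, 11/47) → index 1
j=2: u_2=34/165 ∈ [2/47, 11/47) → index 1
j=3: u_3=49/165 ∈ [11/47, 14/47) → index 2
j=4: u_4=64/165 ∈ [17/47, 26/47) → index 4
j=5: u_5=79/165 ∈ [17/47, 26/47) → index 4
j=6: u_6=94/165 ∈ [26/47, 27/47) → index 5
j=7: u_7=109/165 ∈ [27/47, 34/47) → index 6
j=8: u_8=124/165 ∈ [34/47, 37/47) → index 8
j=9: u_9=139/165 ∈ [37/47, 45/47) → index 9
j=10: u_10=14/15 ∈ [37/47, 45/47) → index 9

0 1 1 2 4 4 5 6 8 9 9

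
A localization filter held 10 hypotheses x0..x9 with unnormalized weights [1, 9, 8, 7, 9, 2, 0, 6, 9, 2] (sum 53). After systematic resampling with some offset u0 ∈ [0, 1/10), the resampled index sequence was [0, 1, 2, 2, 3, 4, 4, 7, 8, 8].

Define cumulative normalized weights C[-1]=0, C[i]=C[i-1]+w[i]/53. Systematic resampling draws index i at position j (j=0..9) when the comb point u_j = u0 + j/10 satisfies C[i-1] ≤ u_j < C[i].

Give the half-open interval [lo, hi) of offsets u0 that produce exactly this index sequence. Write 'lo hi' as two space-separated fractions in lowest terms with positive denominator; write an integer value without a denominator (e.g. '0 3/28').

0 1/53

C = [1/53, 10/53, 18/53, 25/53, 34/53, 36/53, 36/53, 42/53, 51/53, 1]
j=0 picked index 0: u0 ∈ [0, 1/53)
j=1 picked index 1: u0 ∈ [-43/530, 47/530)
j=2 picked index 2: u0 ∈ [-3/265, 37/265)
j=3 picked index 2: u0 ∈ [-59/530, 21/530)
j=4 picked index 3: u0 ∈ [-16/265, 19/265)
j=5 picked index 4: u0 ∈ [-3/106, 15/106)
j=6 picked index 4: u0 ∈ [-34/265, 11/265)
j=7 picked index 7: u0 ∈ [-11/530, 49/530)
j=8 picked index 8: u0 ∈ [-2/265, 43/265)
j=9 picked index 8: u0 ∈ [-57/530, 33/530)
intersection: [0, 1/53)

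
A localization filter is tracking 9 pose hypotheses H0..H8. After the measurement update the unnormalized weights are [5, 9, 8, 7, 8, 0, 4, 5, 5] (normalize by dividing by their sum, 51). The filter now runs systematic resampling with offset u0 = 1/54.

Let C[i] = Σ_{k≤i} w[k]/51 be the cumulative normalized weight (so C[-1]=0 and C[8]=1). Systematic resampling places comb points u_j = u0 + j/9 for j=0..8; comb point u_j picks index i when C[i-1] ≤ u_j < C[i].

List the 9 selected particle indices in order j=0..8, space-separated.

C = [5/51, 14/51, 22/51, 29/51, 37/51, 37/51, 41/51, 46/51, 1]
j=0: u_0=1/54 ∈ [0, 5/51) → index 0
j=1: u_1=7/54 ∈ [5/51, 14/51) → index 1
j=2: u_2=13/54 ∈ [5/51, 14/51) → index 1
j=3: u_3=19/54 ∈ [14/51, 22/51) → index 2
j=4: u_4=25/54 ∈ [22/51, 29/51) → index 3
j=5: u_5=31/54 ∈ [29/51, 37/51) → index 4
j=6: u_6=37/54 ∈ [29/51, 37/51) → index 4
j=7: u_7=43/54 ∈ [37/51, 41/51) → index 6
j=8: u_8=49/54 ∈ [46/51, 1) → index 8

0 1 1 2 3 4 4 6 8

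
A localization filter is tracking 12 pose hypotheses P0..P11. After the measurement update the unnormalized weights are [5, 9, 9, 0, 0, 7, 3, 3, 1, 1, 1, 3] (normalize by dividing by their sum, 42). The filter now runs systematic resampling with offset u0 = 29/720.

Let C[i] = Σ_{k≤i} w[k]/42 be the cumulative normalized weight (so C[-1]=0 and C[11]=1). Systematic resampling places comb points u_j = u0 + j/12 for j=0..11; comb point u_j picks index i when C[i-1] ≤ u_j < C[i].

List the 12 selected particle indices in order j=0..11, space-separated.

C = [5/42, 1/3, 23/42, 23/42, 23/42, 5/7, 11/14, 6/7, 37/42, 19/21, 13/14, 1]
j=0: u_0=29/720 ∈ [0, 5/42) → index 0
j=1: u_1=89/720 ∈ [5/42, 1/3) → index 1
j=2: u_2=149/720 ∈ [5/42, 1/3) → index 1
j=3: u_3=209/720 ∈ [5/42, 1/3) → index 1
j=4: u_4=269/720 ∈ [1/3, 23/42) → index 2
j=5: u_5=329/720 ∈ [1/3, 23/42) → index 2
j=6: u_6=389/720 ∈ [1/3, 23/42) → index 2
j=7: u_7=449/720 ∈ [23/42, 5/7) → index 5
j=8: u_8=509/720 ∈ [23/42, 5/7) → index 5
j=9: u_9=569/720 ∈ [11/14, 6/7) → index 7
j=10: u_10=629/720 ∈ [6/7, 37/42) → index 8
j=11: u_11=689/720 ∈ [13/14, 1) → index 11

0 1 1 1 2 2 2 5 5 7 8 11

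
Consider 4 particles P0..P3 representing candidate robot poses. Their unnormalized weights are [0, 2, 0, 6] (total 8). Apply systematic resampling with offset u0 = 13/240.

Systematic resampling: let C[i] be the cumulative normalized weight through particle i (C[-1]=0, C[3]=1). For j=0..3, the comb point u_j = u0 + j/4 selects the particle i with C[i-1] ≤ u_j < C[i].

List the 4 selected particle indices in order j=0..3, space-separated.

C = [0, 1/4, 1/4, 1]
j=0: u_0=13/240 ∈ [0, 1/4) → index 1
j=1: u_1=73/240 ∈ [1/4, 1) → index 3
j=2: u_2=133/240 ∈ [1/4, 1) → index 3
j=3: u_3=193/240 ∈ [1/4, 1) → index 3

1 3 3 3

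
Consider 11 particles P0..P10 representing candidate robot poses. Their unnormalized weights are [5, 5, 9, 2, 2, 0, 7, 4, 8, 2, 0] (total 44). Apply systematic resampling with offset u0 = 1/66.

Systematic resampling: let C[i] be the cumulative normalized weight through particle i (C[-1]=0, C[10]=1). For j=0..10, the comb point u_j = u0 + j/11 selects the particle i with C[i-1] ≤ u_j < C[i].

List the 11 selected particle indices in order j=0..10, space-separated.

0 0 1 2 2 3 6 6 7 8 8

C = [5/44, 5/22, 19/44, 21/44, 23/44, 23/44, 15/22, 17/22, 21/22, 1, 1]
j=0: u_0=1/66 ∈ [0, 5/44) → index 0
j=1: u_1=7/66 ∈ [0, 5/44) → index 0
j=2: u_2=13/66 ∈ [5/44, 5/22) → index 1
j=3: u_3=19/66 ∈ [5/22, 19/44) → index 2
j=4: u_4=25/66 ∈ [5/22, 19/44) → index 2
j=5: u_5=31/66 ∈ [19/44, 21/44) → index 3
j=6: u_6=37/66 ∈ [23/44, 15/22) → index 6
j=7: u_7=43/66 ∈ [23/44, 15/22) → index 6
j=8: u_8=49/66 ∈ [15/22, 17/22) → index 7
j=9: u_9=5/6 ∈ [17/22, 21/22) → index 8
j=10: u_10=61/66 ∈ [17/22, 21/22) → index 8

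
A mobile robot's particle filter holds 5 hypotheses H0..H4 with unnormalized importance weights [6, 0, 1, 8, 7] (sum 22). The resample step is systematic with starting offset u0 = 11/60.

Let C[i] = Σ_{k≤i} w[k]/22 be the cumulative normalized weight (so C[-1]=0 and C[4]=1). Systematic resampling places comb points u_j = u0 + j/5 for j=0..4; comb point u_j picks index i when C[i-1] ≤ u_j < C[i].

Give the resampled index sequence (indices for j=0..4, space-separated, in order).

C = [3/11, 3/11, 7/22, 15/22, 1]
j=0: u_0=11/60 ∈ [0, 3/11) → index 0
j=1: u_1=23/60 ∈ [7/22, 15/22) → index 3
j=2: u_2=7/12 ∈ [7/22, 15/22) → index 3
j=3: u_3=47/60 ∈ [15/22, 1) → index 4
j=4: u_4=59/60 ∈ [15/22, 1) → index 4

0 3 3 4 4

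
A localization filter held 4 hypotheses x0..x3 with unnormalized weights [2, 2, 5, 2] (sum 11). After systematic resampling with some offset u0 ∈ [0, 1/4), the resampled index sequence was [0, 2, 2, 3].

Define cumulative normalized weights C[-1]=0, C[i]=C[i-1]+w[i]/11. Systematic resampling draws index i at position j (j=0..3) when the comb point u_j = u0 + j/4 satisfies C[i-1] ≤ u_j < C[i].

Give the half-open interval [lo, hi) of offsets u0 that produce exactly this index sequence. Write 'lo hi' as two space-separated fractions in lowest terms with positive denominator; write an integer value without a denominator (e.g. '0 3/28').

5/44 2/11

C = [2/11, 4/11, 9/11, 1]
j=0 picked index 0: u0 ∈ [0, 2/11)
j=1 picked index 2: u0 ∈ [5/44, 25/44)
j=2 picked index 2: u0 ∈ [-3/22, 7/22)
j=3 picked index 3: u0 ∈ [3/44, 1/4)
intersection: [5/44, 2/11)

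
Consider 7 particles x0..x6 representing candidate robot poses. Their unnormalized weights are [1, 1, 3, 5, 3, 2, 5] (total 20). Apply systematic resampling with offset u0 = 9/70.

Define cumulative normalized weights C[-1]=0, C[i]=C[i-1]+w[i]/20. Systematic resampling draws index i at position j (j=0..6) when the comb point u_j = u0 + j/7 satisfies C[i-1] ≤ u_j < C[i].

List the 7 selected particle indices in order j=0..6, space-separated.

C = [1/20, 1/10, 1/4, 1/2, 13/20, 3/4, 1]
j=0: u_0=9/70 ∈ [1/10, 1/4) → index 2
j=1: u_1=19/70 ∈ [1/4, 1/2) → index 3
j=2: u_2=29/70 ∈ [1/4, 1/2) → index 3
j=3: u_3=39/70 ∈ [1/2, 13/20) → index 4
j=4: u_4=7/10 ∈ [13/20, 3/4) → index 5
j=5: u_5=59/70 ∈ [3/4, 1) → index 6
j=6: u_6=69/70 ∈ [3/4, 1) → index 6

2 3 3 4 5 6 6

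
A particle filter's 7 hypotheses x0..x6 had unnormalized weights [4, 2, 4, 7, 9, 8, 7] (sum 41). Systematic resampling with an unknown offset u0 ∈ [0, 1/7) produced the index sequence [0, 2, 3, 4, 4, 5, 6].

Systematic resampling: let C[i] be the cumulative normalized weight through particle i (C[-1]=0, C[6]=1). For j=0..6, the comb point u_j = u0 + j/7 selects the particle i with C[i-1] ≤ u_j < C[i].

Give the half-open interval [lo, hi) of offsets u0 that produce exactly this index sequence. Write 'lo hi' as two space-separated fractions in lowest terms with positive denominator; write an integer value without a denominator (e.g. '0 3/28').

C = [4/41, 6/41, 10/41, 17/41, 26/41, 34/41, 1]
j=0 picked index 0: u0 ∈ [0, 4/41)
j=1 picked index 2: u0 ∈ [1/287, 29/287)
j=2 picked index 3: u0 ∈ [-12/287, 37/287)
j=3 picked index 4: u0 ∈ [-4/287, 59/287)
j=4 picked index 4: u0 ∈ [-45/287, 18/287)
j=5 picked index 5: u0 ∈ [-23/287, 33/287)
j=6 picked index 6: u0 ∈ [-8/287, 1/7)
intersection: [1/287, 18/287)

1/287 18/287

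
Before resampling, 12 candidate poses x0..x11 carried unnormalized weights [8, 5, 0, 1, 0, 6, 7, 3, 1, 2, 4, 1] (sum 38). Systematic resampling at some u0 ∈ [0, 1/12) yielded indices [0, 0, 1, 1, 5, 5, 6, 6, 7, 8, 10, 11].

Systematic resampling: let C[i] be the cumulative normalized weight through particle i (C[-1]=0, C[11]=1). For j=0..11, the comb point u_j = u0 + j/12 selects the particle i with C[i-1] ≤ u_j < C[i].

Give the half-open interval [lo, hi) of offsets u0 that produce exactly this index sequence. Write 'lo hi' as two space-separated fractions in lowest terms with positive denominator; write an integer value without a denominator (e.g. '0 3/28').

C = [4/19, 13/38, 13/38, 7/19, 7/19, 10/19, 27/38, 15/19, 31/38, 33/38, 37/38, 1]
j=0 picked index 0: u0 ∈ [0, 4/19)
j=1 picked index 0: u0 ∈ [-1/12, 29/228)
j=2 picked index 1: u0 ∈ [5/114, 10/57)
j=3 picked index 1: u0 ∈ [-3/76, 7/76)
j=4 picked index 5: u0 ∈ [2/57, 11/57)
j=5 picked index 5: u0 ∈ [-11/228, 25/228)
j=6 picked index 6: u0 ∈ [1/38, 4/19)
j=7 picked index 6: u0 ∈ [-13/228, 29/228)
j=8 picked index 7: u0 ∈ [5/114, 7/57)
j=9 picked index 8: u0 ∈ [3/76, 5/76)
j=10 picked index 10: u0 ∈ [2/57, 8/57)
j=11 picked index 11: u0 ∈ [13/228, 1/12)
intersection: [13/228, 5/76)

13/228 5/76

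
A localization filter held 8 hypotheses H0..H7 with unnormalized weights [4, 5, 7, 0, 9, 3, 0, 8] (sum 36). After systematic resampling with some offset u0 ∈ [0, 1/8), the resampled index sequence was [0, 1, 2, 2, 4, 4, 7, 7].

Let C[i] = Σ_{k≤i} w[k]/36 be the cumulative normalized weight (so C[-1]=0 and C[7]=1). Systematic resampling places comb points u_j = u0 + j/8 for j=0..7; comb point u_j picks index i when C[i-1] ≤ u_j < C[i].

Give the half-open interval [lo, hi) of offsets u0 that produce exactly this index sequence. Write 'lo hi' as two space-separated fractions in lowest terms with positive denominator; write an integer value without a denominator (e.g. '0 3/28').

1/36 5/72

C = [1/9, 1/4, 4/9, 4/9, 25/36, 7/9, 7/9, 1]
j=0 picked index 0: u0 ∈ [0, 1/9)
j=1 picked index 1: u0 ∈ [-1/72, 1/8)
j=2 picked index 2: u0 ∈ [0, 7/36)
j=3 picked index 2: u0 ∈ [-1/8, 5/72)
j=4 picked index 4: u0 ∈ [-1/18, 7/36)
j=5 picked index 4: u0 ∈ [-13/72, 5/72)
j=6 picked index 7: u0 ∈ [1/36, 1/4)
j=7 picked index 7: u0 ∈ [-7/72, 1/8)
intersection: [1/36, 5/72)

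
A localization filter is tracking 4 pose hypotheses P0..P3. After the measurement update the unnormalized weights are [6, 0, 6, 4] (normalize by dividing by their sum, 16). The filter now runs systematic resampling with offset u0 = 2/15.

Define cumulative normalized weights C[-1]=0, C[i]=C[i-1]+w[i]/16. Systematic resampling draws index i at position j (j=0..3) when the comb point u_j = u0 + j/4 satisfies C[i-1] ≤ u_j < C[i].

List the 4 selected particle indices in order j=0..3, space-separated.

C = [3/8, 3/8, 3/4, 1]
j=0: u_0=2/15 ∈ [0, 3/8) → index 0
j=1: u_1=23/60 ∈ [3/8, 3/4) → index 2
j=2: u_2=19/30 ∈ [3/8, 3/4) → index 2
j=3: u_3=53/60 ∈ [3/4, 1) → index 3

0 2 2 3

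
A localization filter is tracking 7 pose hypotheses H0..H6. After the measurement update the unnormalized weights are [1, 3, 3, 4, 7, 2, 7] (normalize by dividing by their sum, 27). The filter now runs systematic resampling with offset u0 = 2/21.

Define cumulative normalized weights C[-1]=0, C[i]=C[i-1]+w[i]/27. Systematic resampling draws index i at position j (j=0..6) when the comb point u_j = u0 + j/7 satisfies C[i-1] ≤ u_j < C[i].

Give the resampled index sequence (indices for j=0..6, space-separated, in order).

1 2 3 4 5 6 6

C = [1/27, 4/27, 7/27, 11/27, 2/3, 20/27, 1]
j=0: u_0=2/21 ∈ [1/27, 4/27) → index 1
j=1: u_1=5/21 ∈ [4/27, 7/27) → index 2
j=2: u_2=8/21 ∈ [7/27, 11/27) → index 3
j=3: u_3=11/21 ∈ [11/27, 2/3) → index 4
j=4: u_4=2/3 ∈ [2/3, 20/27) → index 5
j=5: u_5=17/21 ∈ [20/27, 1) → index 6
j=6: u_6=20/21 ∈ [20/27, 1) → index 6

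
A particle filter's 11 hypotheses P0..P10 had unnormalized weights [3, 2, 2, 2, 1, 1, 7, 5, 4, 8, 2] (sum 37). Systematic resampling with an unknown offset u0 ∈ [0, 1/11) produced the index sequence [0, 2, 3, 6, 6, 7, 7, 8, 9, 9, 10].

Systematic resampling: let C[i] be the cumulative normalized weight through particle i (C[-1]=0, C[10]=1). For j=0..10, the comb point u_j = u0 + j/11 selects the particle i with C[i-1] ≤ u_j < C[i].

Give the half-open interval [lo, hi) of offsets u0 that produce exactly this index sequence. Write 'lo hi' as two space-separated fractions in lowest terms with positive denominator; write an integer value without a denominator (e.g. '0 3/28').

C = [3/37, 5/37, 7/37, 9/37, 10/37, 11/37, 18/37, 23/37, 27/37, 35/37, 1]
j=0 picked index 0: u0 ∈ [0, 3/37)
j=1 picked index 2: u0 ∈ [18/407, 40/407)
j=2 picked index 3: u0 ∈ [3/407, 25/407)
j=3 picked index 6: u0 ∈ [10/407, 87/407)
j=4 picked index 6: u0 ∈ [-27/407, 50/407)
j=5 picked index 7: u0 ∈ [13/407, 68/407)
j=6 picked index 7: u0 ∈ [-24/407, 31/407)
j=7 picked index 8: u0 ∈ [-6/407, 38/407)
j=8 picked index 9: u0 ∈ [1/407, 89/407)
j=9 picked index 9: u0 ∈ [-36/407, 52/407)
j=10 picked index 10: u0 ∈ [15/407, 1/11)
intersection: [18/407, 25/407)

18/407 25/407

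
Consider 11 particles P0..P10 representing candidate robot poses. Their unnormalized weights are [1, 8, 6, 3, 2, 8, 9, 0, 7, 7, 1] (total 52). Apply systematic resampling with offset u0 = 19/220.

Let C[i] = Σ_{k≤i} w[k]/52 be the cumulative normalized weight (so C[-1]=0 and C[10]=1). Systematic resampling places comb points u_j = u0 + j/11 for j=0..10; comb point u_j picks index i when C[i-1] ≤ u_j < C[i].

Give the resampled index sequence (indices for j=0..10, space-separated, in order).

C = [1/52, 9/52, 15/52, 9/26, 5/13, 7/13, 37/52, 37/52, 11/13, 51/52, 1]
j=0: u_0=19/220 ∈ [1/52, 9/52) → index 1
j=1: u_1=39/220 ∈ [9/52, 15/52) → index 2
j=2: u_2=59/220 ∈ [9/52, 15/52) → index 2
j=3: u_3=79/220 ∈ [9/26, 5/13) → index 4
j=4: u_4=9/20 ∈ [5/13, 7/13) → index 5
j=5: u_5=119/220 ∈ [7/13, 37/52) → index 6
j=6: u_6=139/220 ∈ [7/13, 37/52) → index 6
j=7: u_7=159/220 ∈ [37/52, 11/13) → index 8
j=8: u_8=179/220 ∈ [37/52, 11/13) → index 8
j=9: u_9=199/220 ∈ [11/13, 51/52) → index 9
j=10: u_10=219/220 ∈ [51/52, 1) → index 10

1 2 2 4 5 6 6 8 8 9 10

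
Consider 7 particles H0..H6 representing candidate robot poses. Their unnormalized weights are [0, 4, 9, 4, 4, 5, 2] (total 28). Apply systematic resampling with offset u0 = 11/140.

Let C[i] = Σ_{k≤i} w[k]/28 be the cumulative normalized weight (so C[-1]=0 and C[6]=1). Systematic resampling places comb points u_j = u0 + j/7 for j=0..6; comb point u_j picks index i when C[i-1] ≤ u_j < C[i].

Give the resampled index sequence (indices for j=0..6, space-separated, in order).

1 2 2 3 4 5 6

C = [0, 1/7, 13/28, 17/28, 3/4, 13/14, 1]
j=0: u_0=11/140 ∈ [0, 1/7) → index 1
j=1: u_1=31/140 ∈ [1/7, 13/28) → index 2
j=2: u_2=51/140 ∈ [1/7, 13/28) → index 2
j=3: u_3=71/140 ∈ [13/28, 17/28) → index 3
j=4: u_4=13/20 ∈ [17/28, 3/4) → index 4
j=5: u_5=111/140 ∈ [3/4, 13/14) → index 5
j=6: u_6=131/140 ∈ [13/14, 1) → index 6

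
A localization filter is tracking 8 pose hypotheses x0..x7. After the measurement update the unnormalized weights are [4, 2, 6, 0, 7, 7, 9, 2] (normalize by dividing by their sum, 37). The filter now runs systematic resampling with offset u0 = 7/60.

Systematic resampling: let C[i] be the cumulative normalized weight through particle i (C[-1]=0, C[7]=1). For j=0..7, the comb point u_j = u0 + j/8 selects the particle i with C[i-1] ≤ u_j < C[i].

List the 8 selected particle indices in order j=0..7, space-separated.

C = [4/37, 6/37, 12/37, 12/37, 19/37, 26/37, 35/37, 1]
j=0: u_0=7/60 ∈ [4/37, 6/37) → index 1
j=1: u_1=29/120 ∈ [6/37, 12/37) → index 2
j=2: u_2=11/30 ∈ [12/37, 19/37) → index 4
j=3: u_3=59/120 ∈ [12/37, 19/37) → index 4
j=4: u_4=37/60 ∈ [19/37, 26/37) → index 5
j=5: u_5=89/120 ∈ [26/37, 35/37) → index 6
j=6: u_6=13/15 ∈ [26/37, 35/37) → index 6
j=7: u_7=119/120 ∈ [35/37, 1) → index 7

1 2 4 4 5 6 6 7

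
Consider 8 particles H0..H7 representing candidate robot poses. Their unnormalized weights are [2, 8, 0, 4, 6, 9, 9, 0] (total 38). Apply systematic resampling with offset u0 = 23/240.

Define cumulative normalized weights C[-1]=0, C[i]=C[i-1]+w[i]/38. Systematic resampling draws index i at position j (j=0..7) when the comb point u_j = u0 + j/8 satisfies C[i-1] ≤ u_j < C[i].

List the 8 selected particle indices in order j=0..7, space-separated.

1 1 3 4 5 5 6 6

C = [1/19, 5/19, 5/19, 7/19, 10/19, 29/38, 1, 1]
j=0: u_0=23/240 ∈ [1/19, 5/19) → index 1
j=1: u_1=53/240 ∈ [1/19, 5/19) → index 1
j=2: u_2=83/240 ∈ [5/19, 7/19) → index 3
j=3: u_3=113/240 ∈ [7/19, 10/19) → index 4
j=4: u_4=143/240 ∈ [10/19, 29/38) → index 5
j=5: u_5=173/240 ∈ [10/19, 29/38) → index 5
j=6: u_6=203/240 ∈ [29/38, 1) → index 6
j=7: u_7=233/240 ∈ [29/38, 1) → index 6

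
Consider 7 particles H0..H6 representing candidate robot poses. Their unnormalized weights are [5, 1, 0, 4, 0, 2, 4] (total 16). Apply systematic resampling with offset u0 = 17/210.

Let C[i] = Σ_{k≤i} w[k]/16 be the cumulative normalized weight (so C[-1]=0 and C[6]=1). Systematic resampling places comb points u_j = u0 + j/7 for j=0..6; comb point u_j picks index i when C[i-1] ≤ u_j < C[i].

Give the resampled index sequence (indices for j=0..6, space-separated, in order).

C = [5/16, 3/8, 3/8, 5/8, 5/8, 3/4, 1]
j=0: u_0=17/210 ∈ [0, 5/16) → index 0
j=1: u_1=47/210 ∈ [0, 5/16) → index 0
j=2: u_2=11/30 ∈ [5/16, 3/8) → index 1
j=3: u_3=107/210 ∈ [3/8, 5/8) → index 3
j=4: u_4=137/210 ∈ [5/8, 3/4) → index 5
j=5: u_5=167/210 ∈ [3/4, 1) → index 6
j=6: u_6=197/210 ∈ [3/4, 1) → index 6

0 0 1 3 5 6 6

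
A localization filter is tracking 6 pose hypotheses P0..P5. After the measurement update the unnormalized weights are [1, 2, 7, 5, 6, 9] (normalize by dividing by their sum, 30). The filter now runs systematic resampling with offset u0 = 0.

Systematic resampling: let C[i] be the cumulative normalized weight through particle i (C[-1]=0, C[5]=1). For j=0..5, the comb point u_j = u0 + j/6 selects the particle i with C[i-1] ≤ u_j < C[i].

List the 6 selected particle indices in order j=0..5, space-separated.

C = [1/30, 1/10, 1/3, 1/2, 7/10, 1]
j=0: u_0=0 ∈ [0, 1/30) → index 0
j=1: u_1=1/6 ∈ [1/10, 1/3) → index 2
j=2: u_2=1/3 ∈ [1/3, 1/2) → index 3
j=3: u_3=1/2 ∈ [1/2, 7/10) → index 4
j=4: u_4=2/3 ∈ [1/2, 7/10) → index 4
j=5: u_5=5/6 ∈ [7/10, 1) → index 5

0 2 3 4 4 5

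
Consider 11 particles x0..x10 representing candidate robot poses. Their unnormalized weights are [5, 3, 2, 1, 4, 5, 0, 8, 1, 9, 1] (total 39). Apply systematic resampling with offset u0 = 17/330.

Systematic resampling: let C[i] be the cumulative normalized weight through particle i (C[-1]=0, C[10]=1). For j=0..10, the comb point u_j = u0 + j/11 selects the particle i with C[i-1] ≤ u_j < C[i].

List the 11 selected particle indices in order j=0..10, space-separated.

0 1 2 4 5 5 7 7 9 9 9

C = [5/39, 8/39, 10/39, 11/39, 5/13, 20/39, 20/39, 28/39, 29/39, 38/39, 1]
j=0: u_0=17/330 ∈ [0, 5/39) → index 0
j=1: u_1=47/330 ∈ [5/39, 8/39) → index 1
j=2: u_2=7/30 ∈ [8/39, 10/39) → index 2
j=3: u_3=107/330 ∈ [11/39, 5/13) → index 4
j=4: u_4=137/330 ∈ [5/13, 20/39) → index 5
j=5: u_5=167/330 ∈ [5/13, 20/39) → index 5
j=6: u_6=197/330 ∈ [20/39, 28/39) → index 7
j=7: u_7=227/330 ∈ [20/39, 28/39) → index 7
j=8: u_8=257/330 ∈ [29/39, 38/39) → index 9
j=9: u_9=287/330 ∈ [29/39, 38/39) → index 9
j=10: u_10=317/330 ∈ [29/39, 38/39) → index 9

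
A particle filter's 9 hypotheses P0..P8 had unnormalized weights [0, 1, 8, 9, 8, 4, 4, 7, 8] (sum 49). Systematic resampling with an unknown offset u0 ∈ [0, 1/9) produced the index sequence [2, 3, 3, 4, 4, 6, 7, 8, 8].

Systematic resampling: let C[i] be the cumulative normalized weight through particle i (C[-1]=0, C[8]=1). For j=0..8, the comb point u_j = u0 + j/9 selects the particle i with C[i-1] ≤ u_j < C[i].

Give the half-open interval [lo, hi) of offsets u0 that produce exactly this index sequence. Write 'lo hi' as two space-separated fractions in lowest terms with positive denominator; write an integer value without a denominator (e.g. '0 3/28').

C = [0, 1/49, 9/49, 18/49, 26/49, 30/49, 34/49, 41/49, 1]
j=0 picked index 2: u0 ∈ [1/49, 9/49)
j=1 picked index 3: u0 ∈ [32/441, 113/441)
j=2 picked index 3: u0 ∈ [-17/441, 64/441)
j=3 picked index 4: u0 ∈ [5/147, 29/147)
j=4 picked index 4: u0 ∈ [-34/441, 38/441)
j=5 picked index 6: u0 ∈ [25/441, 61/441)
j=6 picked index 7: u0 ∈ [4/147, 25/147)
j=7 picked index 8: u0 ∈ [26/441, 2/9)
j=8 picked index 8: u0 ∈ [-23/441, 1/9)
intersection: [32/441, 38/441)

32/441 38/441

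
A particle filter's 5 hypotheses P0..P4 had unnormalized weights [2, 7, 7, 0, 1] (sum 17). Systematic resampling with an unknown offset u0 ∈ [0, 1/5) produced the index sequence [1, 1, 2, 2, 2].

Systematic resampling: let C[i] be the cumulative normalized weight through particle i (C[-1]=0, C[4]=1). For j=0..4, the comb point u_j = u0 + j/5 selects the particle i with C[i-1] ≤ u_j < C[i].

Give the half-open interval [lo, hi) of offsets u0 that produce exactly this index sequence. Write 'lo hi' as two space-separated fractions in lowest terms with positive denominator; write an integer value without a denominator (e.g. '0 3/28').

11/85 12/85

C = [2/17, 9/17, 16/17, 16/17, 1]
j=0 picked index 1: u0 ∈ [2/17, 9/17)
j=1 picked index 1: u0 ∈ [-7/85, 28/85)
j=2 picked index 2: u0 ∈ [11/85, 46/85)
j=3 picked index 2: u0 ∈ [-6/85, 29/85)
j=4 picked index 2: u0 ∈ [-23/85, 12/85)
intersection: [11/85, 12/85)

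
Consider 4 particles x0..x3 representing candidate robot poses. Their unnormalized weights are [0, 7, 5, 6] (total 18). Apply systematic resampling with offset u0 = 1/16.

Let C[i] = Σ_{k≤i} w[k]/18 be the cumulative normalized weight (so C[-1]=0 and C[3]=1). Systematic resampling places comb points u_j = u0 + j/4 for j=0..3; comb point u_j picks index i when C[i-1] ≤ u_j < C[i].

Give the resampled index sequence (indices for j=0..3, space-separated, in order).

C = [0, 7/18, 2/3, 1]
j=0: u_0=1/16 ∈ [0, 7/18) → index 1
j=1: u_1=5/16 ∈ [0, 7/18) → index 1
j=2: u_2=9/16 ∈ [7/18, 2/3) → index 2
j=3: u_3=13/16 ∈ [2/3, 1) → index 3

1 1 2 3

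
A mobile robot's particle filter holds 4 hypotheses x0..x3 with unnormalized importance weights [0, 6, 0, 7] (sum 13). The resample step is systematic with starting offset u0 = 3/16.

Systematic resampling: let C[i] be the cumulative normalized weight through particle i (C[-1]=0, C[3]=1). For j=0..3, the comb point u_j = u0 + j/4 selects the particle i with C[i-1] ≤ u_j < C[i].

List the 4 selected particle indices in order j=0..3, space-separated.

1 1 3 3

C = [0, 6/13, 6/13, 1]
j=0: u_0=3/16 ∈ [0, 6/13) → index 1
j=1: u_1=7/16 ∈ [0, 6/13) → index 1
j=2: u_2=11/16 ∈ [6/13, 1) → index 3
j=3: u_3=15/16 ∈ [6/13, 1) → index 3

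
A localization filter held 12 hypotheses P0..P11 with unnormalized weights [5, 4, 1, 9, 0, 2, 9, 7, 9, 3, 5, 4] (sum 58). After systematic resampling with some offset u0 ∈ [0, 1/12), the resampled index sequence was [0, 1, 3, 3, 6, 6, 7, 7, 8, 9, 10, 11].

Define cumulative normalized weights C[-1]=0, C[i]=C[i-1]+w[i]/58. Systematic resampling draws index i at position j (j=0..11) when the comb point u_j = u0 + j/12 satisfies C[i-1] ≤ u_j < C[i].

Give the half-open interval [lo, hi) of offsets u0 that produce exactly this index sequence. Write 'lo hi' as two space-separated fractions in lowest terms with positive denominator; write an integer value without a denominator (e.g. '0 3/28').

C = [5/58, 9/58, 5/29, 19/58, 19/58, 21/58, 15/29, 37/58, 23/29, 49/58, 27/29, 1]
j=0 picked index 0: u0 ∈ [0, 5/58)
j=1 picked index 1: u0 ∈ [1/348, 25/348)
j=2 picked index 3: u0 ∈ [1/174, 14/87)
j=3 picked index 3: u0 ∈ [-9/116, 9/116)
j=4 picked index 6: u0 ∈ [5/174, 16/87)
j=5 picked index 6: u0 ∈ [-19/348, 35/348)
j=6 picked index 7: u0 ∈ [1/58, 4/29)
j=7 picked index 7: u0 ∈ [-23/348, 19/348)
j=8 picked index 8: u0 ∈ [-5/174, 11/87)
j=9 picked index 9: u0 ∈ [5/116, 11/116)
j=10 picked index 10: u0 ∈ [1/87, 17/174)
j=11 picked index 11: u0 ∈ [5/348, 1/12)
intersection: [5/116, 19/348)

5/116 19/348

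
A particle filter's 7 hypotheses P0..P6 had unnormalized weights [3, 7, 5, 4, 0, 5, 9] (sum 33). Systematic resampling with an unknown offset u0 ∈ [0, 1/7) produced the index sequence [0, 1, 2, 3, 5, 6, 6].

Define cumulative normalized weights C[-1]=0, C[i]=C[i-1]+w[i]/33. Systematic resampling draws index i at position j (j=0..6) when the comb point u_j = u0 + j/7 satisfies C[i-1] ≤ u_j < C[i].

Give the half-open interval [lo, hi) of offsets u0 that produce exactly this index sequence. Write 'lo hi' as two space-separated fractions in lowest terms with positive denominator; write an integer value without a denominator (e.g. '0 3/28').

C = [1/11, 10/33, 5/11, 19/33, 19/33, 8/11, 1]
j=0 picked index 0: u0 ∈ [0, 1/11)
j=1 picked index 1: u0 ∈ [-4/77, 37/231)
j=2 picked index 2: u0 ∈ [4/231, 13/77)
j=3 picked index 3: u0 ∈ [2/77, 34/231)
j=4 picked index 5: u0 ∈ [1/231, 12/77)
j=5 picked index 6: u0 ∈ [1/77, 2/7)
j=6 picked index 6: u0 ∈ [-10/77, 1/7)
intersection: [2/77, 1/11)

2/77 1/11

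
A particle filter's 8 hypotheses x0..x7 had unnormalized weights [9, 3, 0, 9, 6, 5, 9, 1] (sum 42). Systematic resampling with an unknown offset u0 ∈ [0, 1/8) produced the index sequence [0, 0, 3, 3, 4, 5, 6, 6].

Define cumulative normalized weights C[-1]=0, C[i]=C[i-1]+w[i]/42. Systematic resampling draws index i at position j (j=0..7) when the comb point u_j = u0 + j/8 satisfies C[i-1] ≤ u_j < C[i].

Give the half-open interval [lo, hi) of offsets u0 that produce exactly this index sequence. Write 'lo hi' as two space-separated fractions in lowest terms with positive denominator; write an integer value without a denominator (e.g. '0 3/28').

C = [3/14, 2/7, 2/7, 1/2, 9/14, 16/21, 41/42, 1]
j=0 picked index 0: u0 ∈ [0, 3/14)
j=1 picked index 0: u0 ∈ [-1/8, 5/56)
j=2 picked index 3: u0 ∈ [1/28, 1/4)
j=3 picked index 3: u0 ∈ [-5/56, 1/8)
j=4 picked index 4: u0 ∈ [0, 1/7)
j=5 picked index 5: u0 ∈ [1/56, 23/168)
j=6 picked index 6: u0 ∈ [1/84, 19/84)
j=7 picked index 6: u0 ∈ [-19/168, 17/168)
intersection: [1/28, 5/56)

1/28 5/56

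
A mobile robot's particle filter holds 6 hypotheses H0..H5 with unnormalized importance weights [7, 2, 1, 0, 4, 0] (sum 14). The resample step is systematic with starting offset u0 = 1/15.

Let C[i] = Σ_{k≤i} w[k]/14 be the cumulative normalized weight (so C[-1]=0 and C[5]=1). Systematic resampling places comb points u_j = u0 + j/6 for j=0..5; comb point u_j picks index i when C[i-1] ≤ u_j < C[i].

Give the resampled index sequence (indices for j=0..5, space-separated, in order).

C = [1/2, 9/14, 5/7, 5/7, 1, 1]
j=0: u_0=1/15 ∈ [0, 1/2) → index 0
j=1: u_1=7/30 ∈ [0, 1/2) → index 0
j=2: u_2=2/5 ∈ [0, 1/2) → index 0
j=3: u_3=17/30 ∈ [1/2, 9/14) → index 1
j=4: u_4=11/15 ∈ [5/7, 1) → index 4
j=5: u_5=9/10 ∈ [5/7, 1) → index 4

0 0 0 1 4 4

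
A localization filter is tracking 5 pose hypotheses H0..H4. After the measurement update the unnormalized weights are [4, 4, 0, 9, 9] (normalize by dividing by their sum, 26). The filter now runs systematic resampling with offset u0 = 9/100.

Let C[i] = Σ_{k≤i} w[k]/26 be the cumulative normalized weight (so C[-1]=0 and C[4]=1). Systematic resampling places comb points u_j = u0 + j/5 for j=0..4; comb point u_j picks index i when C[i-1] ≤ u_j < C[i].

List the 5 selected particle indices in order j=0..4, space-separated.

C = [2/13, 4/13, 4/13, 17/26, 1]
j=0: u_0=9/100 ∈ [0, 2/13) → index 0
j=1: u_1=29/100 ∈ [2/13, 4/13) → index 1
j=2: u_2=49/100 ∈ [4/13, 17/26) → index 3
j=3: u_3=69/100 ∈ [17/26, 1) → index 4
j=4: u_4=89/100 ∈ [17/26, 1) → index 4

0 1 3 4 4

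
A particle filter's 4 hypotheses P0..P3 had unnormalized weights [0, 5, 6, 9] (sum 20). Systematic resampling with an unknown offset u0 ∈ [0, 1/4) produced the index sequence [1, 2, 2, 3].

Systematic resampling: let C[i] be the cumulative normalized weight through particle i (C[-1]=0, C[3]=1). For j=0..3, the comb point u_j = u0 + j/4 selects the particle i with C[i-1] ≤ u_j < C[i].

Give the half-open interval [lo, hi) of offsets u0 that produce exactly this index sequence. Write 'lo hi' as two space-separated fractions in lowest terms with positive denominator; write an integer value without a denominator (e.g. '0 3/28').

0 1/20

C = [0, 1/4, 11/20, 1]
j=0 picked index 1: u0 ∈ [0, 1/4)
j=1 picked index 2: u0 ∈ [0, 3/10)
j=2 picked index 2: u0 ∈ [-1/4, 1/20)
j=3 picked index 3: u0 ∈ [-1/5, 1/4)
intersection: [0, 1/20)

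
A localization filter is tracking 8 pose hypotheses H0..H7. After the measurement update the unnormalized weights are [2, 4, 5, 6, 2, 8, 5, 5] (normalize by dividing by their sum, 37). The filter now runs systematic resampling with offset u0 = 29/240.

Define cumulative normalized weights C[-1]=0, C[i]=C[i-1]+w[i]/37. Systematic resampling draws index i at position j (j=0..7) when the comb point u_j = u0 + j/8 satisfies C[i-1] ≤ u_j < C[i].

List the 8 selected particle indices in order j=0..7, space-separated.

1 2 3 4 5 6 7 7

C = [2/37, 6/37, 11/37, 17/37, 19/37, 27/37, 32/37, 1]
j=0: u_0=29/240 ∈ [2/37, 6/37) → index 1
j=1: u_1=59/240 ∈ [6/37, 11/37) → index 2
j=2: u_2=89/240 ∈ [11/37, 17/37) → index 3
j=3: u_3=119/240 ∈ [17/37, 19/37) → index 4
j=4: u_4=149/240 ∈ [19/37, 27/37) → index 5
j=5: u_5=179/240 ∈ [27/37, 32/37) → index 6
j=6: u_6=209/240 ∈ [32/37, 1) → index 7
j=7: u_7=239/240 ∈ [32/37, 1) → index 7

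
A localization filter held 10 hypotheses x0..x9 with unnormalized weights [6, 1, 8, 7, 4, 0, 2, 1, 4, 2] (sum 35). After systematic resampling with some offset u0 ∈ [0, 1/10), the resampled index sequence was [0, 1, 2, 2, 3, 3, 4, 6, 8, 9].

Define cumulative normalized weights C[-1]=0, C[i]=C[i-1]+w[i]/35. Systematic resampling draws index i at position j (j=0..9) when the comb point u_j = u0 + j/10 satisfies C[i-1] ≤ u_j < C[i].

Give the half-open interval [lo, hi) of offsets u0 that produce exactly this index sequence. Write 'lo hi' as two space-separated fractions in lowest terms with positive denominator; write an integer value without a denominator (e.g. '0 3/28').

C = [6/35, 1/5, 3/7, 22/35, 26/35, 26/35, 4/5, 29/35, 33/35, 1]
j=0 picked index 0: u0 ∈ [0, 6/35)
j=1 picked index 1: u0 ∈ [1/14, 1/10)
j=2 picked index 2: u0 ∈ [0, 8/35)
j=3 picked index 2: u0 ∈ [-1/10, 9/70)
j=4 picked index 3: u0 ∈ [1/35, 8/35)
j=5 picked index 3: u0 ∈ [-1/14, 9/70)
j=6 picked index 4: u0 ∈ [1/35, 1/7)
j=7 picked index 6: u0 ∈ [3/70, 1/10)
j=8 picked index 8: u0 ∈ [1/35, 1/7)
j=9 picked index 9: u0 ∈ [3/70, 1/10)
intersection: [1/14, 1/10)

1/14 1/10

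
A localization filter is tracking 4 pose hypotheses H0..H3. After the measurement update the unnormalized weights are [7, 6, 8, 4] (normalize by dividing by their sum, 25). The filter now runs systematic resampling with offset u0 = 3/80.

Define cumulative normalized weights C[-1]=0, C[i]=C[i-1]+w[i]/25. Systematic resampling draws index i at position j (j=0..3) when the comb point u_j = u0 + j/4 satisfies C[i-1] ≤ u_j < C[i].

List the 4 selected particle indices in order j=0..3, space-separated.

C = [7/25, 13/25, 21/25, 1]
j=0: u_0=3/80 ∈ [0, 7/25) → index 0
j=1: u_1=23/80 ∈ [7/25, 13/25) → index 1
j=2: u_2=43/80 ∈ [13/25, 21/25) → index 2
j=3: u_3=63/80 ∈ [13/25, 21/25) → index 2

0 1 2 2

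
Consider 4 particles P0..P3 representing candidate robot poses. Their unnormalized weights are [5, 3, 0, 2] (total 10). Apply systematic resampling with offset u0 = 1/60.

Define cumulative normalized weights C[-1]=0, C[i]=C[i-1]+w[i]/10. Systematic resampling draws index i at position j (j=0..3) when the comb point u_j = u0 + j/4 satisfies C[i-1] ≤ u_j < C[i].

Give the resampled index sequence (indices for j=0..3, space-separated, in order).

C = [1/2, 4/5, 4/5, 1]
j=0: u_0=1/60 ∈ [0, 1/2) → index 0
j=1: u_1=4/15 ∈ [0, 1/2) → index 0
j=2: u_2=31/60 ∈ [1/2, 4/5) → index 1
j=3: u_3=23/30 ∈ [1/2, 4/5) → index 1

0 0 1 1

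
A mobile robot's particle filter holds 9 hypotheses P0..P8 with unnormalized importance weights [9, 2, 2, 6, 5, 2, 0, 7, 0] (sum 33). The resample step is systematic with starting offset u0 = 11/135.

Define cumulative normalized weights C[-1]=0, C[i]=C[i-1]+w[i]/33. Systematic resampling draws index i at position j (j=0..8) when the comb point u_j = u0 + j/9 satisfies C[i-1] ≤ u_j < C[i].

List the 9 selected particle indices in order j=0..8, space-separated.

0 0 1 3 3 4 5 7 7

C = [3/11, 1/3, 13/33, 19/33, 8/11, 26/33, 26/33, 1, 1]
j=0: u_0=11/135 ∈ [0, 3/11) → index 0
j=1: u_1=26/135 ∈ [0, 3/11) → index 0
j=2: u_2=41/135 ∈ [3/11, 1/3) → index 1
j=3: u_3=56/135 ∈ [13/33, 19/33) → index 3
j=4: u_4=71/135 ∈ [13/33, 19/33) → index 3
j=5: u_5=86/135 ∈ [19/33, 8/11) → index 4
j=6: u_6=101/135 ∈ [8/11, 26/33) → index 5
j=7: u_7=116/135 ∈ [26/33, 1) → index 7
j=8: u_8=131/135 ∈ [26/33, 1) → index 7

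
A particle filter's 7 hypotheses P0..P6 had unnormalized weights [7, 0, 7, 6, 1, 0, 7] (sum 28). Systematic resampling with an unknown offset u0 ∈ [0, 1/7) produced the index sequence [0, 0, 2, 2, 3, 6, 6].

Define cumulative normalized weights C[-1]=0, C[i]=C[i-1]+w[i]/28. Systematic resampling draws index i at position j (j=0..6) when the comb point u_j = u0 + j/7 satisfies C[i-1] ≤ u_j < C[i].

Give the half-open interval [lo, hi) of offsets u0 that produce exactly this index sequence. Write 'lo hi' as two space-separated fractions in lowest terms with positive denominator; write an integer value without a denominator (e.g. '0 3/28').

1/28 1/14

C = [1/4, 1/4, 1/2, 5/7, 3/4, 3/4, 1]
j=0 picked index 0: u0 ∈ [0, 1/4)
j=1 picked index 0: u0 ∈ [-1/7, 3/28)
j=2 picked index 2: u0 ∈ [-1/28, 3/14)
j=3 picked index 2: u0 ∈ [-5/28, 1/14)
j=4 picked index 3: u0 ∈ [-1/14, 1/7)
j=5 picked index 6: u0 ∈ [1/28, 2/7)
j=6 picked index 6: u0 ∈ [-3/28, 1/7)
intersection: [1/28, 1/14)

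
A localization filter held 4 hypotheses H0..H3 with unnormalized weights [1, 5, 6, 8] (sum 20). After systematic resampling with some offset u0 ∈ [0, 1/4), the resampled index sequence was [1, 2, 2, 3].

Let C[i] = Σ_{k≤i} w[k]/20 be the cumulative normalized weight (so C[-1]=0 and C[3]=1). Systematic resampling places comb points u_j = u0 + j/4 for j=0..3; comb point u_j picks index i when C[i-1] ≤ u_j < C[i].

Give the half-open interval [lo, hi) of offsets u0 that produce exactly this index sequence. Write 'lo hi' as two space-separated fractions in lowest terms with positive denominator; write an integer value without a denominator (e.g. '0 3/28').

C = [1/20, 3/10, 3/5, 1]
j=0 picked index 1: u0 ∈ [1/20, 3/10)
j=1 picked index 2: u0 ∈ [1/20, 7/20)
j=2 picked index 2: u0 ∈ [-1/5, 1/10)
j=3 picked index 3: u0 ∈ [-3/20, 1/4)
intersection: [1/20, 1/10)

1/20 1/10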